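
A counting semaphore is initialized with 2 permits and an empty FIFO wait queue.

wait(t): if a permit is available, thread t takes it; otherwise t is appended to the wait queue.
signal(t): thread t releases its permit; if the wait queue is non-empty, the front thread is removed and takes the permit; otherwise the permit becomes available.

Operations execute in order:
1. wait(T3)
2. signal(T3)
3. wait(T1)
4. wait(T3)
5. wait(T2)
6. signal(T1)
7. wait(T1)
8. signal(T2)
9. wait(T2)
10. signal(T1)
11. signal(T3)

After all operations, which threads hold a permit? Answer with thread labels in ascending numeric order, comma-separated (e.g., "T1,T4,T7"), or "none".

Answer: T2

Derivation:
Step 1: wait(T3) -> count=1 queue=[] holders={T3}
Step 2: signal(T3) -> count=2 queue=[] holders={none}
Step 3: wait(T1) -> count=1 queue=[] holders={T1}
Step 4: wait(T3) -> count=0 queue=[] holders={T1,T3}
Step 5: wait(T2) -> count=0 queue=[T2] holders={T1,T3}
Step 6: signal(T1) -> count=0 queue=[] holders={T2,T3}
Step 7: wait(T1) -> count=0 queue=[T1] holders={T2,T3}
Step 8: signal(T2) -> count=0 queue=[] holders={T1,T3}
Step 9: wait(T2) -> count=0 queue=[T2] holders={T1,T3}
Step 10: signal(T1) -> count=0 queue=[] holders={T2,T3}
Step 11: signal(T3) -> count=1 queue=[] holders={T2}
Final holders: T2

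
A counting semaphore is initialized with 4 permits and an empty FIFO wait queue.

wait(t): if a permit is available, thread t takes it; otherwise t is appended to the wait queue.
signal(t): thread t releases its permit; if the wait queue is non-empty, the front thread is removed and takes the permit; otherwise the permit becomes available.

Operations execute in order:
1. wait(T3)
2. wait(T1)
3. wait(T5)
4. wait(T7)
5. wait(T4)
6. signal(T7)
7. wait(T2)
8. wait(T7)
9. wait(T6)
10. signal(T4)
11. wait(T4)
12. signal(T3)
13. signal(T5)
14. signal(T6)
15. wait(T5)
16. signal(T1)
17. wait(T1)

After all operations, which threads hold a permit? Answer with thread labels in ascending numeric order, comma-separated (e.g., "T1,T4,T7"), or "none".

Step 1: wait(T3) -> count=3 queue=[] holders={T3}
Step 2: wait(T1) -> count=2 queue=[] holders={T1,T3}
Step 3: wait(T5) -> count=1 queue=[] holders={T1,T3,T5}
Step 4: wait(T7) -> count=0 queue=[] holders={T1,T3,T5,T7}
Step 5: wait(T4) -> count=0 queue=[T4] holders={T1,T3,T5,T7}
Step 6: signal(T7) -> count=0 queue=[] holders={T1,T3,T4,T5}
Step 7: wait(T2) -> count=0 queue=[T2] holders={T1,T3,T4,T5}
Step 8: wait(T7) -> count=0 queue=[T2,T7] holders={T1,T3,T4,T5}
Step 9: wait(T6) -> count=0 queue=[T2,T7,T6] holders={T1,T3,T4,T5}
Step 10: signal(T4) -> count=0 queue=[T7,T6] holders={T1,T2,T3,T5}
Step 11: wait(T4) -> count=0 queue=[T7,T6,T4] holders={T1,T2,T3,T5}
Step 12: signal(T3) -> count=0 queue=[T6,T4] holders={T1,T2,T5,T7}
Step 13: signal(T5) -> count=0 queue=[T4] holders={T1,T2,T6,T7}
Step 14: signal(T6) -> count=0 queue=[] holders={T1,T2,T4,T7}
Step 15: wait(T5) -> count=0 queue=[T5] holders={T1,T2,T4,T7}
Step 16: signal(T1) -> count=0 queue=[] holders={T2,T4,T5,T7}
Step 17: wait(T1) -> count=0 queue=[T1] holders={T2,T4,T5,T7}
Final holders: T2,T4,T5,T7

Answer: T2,T4,T5,T7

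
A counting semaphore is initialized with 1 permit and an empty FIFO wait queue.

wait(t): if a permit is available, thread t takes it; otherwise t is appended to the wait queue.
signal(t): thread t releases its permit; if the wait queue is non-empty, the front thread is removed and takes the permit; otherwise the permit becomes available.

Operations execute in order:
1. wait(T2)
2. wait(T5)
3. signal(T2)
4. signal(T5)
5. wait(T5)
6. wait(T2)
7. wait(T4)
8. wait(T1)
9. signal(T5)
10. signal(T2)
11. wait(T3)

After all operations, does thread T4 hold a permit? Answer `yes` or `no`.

Step 1: wait(T2) -> count=0 queue=[] holders={T2}
Step 2: wait(T5) -> count=0 queue=[T5] holders={T2}
Step 3: signal(T2) -> count=0 queue=[] holders={T5}
Step 4: signal(T5) -> count=1 queue=[] holders={none}
Step 5: wait(T5) -> count=0 queue=[] holders={T5}
Step 6: wait(T2) -> count=0 queue=[T2] holders={T5}
Step 7: wait(T4) -> count=0 queue=[T2,T4] holders={T5}
Step 8: wait(T1) -> count=0 queue=[T2,T4,T1] holders={T5}
Step 9: signal(T5) -> count=0 queue=[T4,T1] holders={T2}
Step 10: signal(T2) -> count=0 queue=[T1] holders={T4}
Step 11: wait(T3) -> count=0 queue=[T1,T3] holders={T4}
Final holders: {T4} -> T4 in holders

Answer: yes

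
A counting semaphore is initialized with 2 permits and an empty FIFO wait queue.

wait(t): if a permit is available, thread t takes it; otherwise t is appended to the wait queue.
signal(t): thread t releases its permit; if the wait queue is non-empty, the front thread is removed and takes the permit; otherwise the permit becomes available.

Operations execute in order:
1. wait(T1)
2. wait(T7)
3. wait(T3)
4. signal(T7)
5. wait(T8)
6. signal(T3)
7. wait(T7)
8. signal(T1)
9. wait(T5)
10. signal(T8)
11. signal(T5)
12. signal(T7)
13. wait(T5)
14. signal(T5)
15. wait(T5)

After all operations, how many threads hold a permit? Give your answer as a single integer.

Step 1: wait(T1) -> count=1 queue=[] holders={T1}
Step 2: wait(T7) -> count=0 queue=[] holders={T1,T7}
Step 3: wait(T3) -> count=0 queue=[T3] holders={T1,T7}
Step 4: signal(T7) -> count=0 queue=[] holders={T1,T3}
Step 5: wait(T8) -> count=0 queue=[T8] holders={T1,T3}
Step 6: signal(T3) -> count=0 queue=[] holders={T1,T8}
Step 7: wait(T7) -> count=0 queue=[T7] holders={T1,T8}
Step 8: signal(T1) -> count=0 queue=[] holders={T7,T8}
Step 9: wait(T5) -> count=0 queue=[T5] holders={T7,T8}
Step 10: signal(T8) -> count=0 queue=[] holders={T5,T7}
Step 11: signal(T5) -> count=1 queue=[] holders={T7}
Step 12: signal(T7) -> count=2 queue=[] holders={none}
Step 13: wait(T5) -> count=1 queue=[] holders={T5}
Step 14: signal(T5) -> count=2 queue=[] holders={none}
Step 15: wait(T5) -> count=1 queue=[] holders={T5}
Final holders: {T5} -> 1 thread(s)

Answer: 1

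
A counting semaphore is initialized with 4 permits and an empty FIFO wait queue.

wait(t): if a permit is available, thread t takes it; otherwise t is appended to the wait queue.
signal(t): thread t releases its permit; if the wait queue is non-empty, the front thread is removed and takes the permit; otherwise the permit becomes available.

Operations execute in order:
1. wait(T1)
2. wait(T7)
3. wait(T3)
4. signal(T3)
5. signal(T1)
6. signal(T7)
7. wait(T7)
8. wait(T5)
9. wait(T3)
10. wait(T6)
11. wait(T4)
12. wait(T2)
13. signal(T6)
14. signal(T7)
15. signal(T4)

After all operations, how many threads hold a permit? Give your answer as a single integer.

Step 1: wait(T1) -> count=3 queue=[] holders={T1}
Step 2: wait(T7) -> count=2 queue=[] holders={T1,T7}
Step 3: wait(T3) -> count=1 queue=[] holders={T1,T3,T7}
Step 4: signal(T3) -> count=2 queue=[] holders={T1,T7}
Step 5: signal(T1) -> count=3 queue=[] holders={T7}
Step 6: signal(T7) -> count=4 queue=[] holders={none}
Step 7: wait(T7) -> count=3 queue=[] holders={T7}
Step 8: wait(T5) -> count=2 queue=[] holders={T5,T7}
Step 9: wait(T3) -> count=1 queue=[] holders={T3,T5,T7}
Step 10: wait(T6) -> count=0 queue=[] holders={T3,T5,T6,T7}
Step 11: wait(T4) -> count=0 queue=[T4] holders={T3,T5,T6,T7}
Step 12: wait(T2) -> count=0 queue=[T4,T2] holders={T3,T5,T6,T7}
Step 13: signal(T6) -> count=0 queue=[T2] holders={T3,T4,T5,T7}
Step 14: signal(T7) -> count=0 queue=[] holders={T2,T3,T4,T5}
Step 15: signal(T4) -> count=1 queue=[] holders={T2,T3,T5}
Final holders: {T2,T3,T5} -> 3 thread(s)

Answer: 3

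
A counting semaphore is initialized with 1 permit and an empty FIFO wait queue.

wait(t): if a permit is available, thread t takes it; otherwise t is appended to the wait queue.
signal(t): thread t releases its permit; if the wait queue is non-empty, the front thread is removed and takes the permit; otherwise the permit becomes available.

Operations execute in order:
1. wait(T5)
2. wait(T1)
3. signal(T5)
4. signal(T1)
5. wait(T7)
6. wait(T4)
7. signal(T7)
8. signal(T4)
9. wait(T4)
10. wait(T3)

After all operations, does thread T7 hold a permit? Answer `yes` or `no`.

Answer: no

Derivation:
Step 1: wait(T5) -> count=0 queue=[] holders={T5}
Step 2: wait(T1) -> count=0 queue=[T1] holders={T5}
Step 3: signal(T5) -> count=0 queue=[] holders={T1}
Step 4: signal(T1) -> count=1 queue=[] holders={none}
Step 5: wait(T7) -> count=0 queue=[] holders={T7}
Step 6: wait(T4) -> count=0 queue=[T4] holders={T7}
Step 7: signal(T7) -> count=0 queue=[] holders={T4}
Step 8: signal(T4) -> count=1 queue=[] holders={none}
Step 9: wait(T4) -> count=0 queue=[] holders={T4}
Step 10: wait(T3) -> count=0 queue=[T3] holders={T4}
Final holders: {T4} -> T7 not in holders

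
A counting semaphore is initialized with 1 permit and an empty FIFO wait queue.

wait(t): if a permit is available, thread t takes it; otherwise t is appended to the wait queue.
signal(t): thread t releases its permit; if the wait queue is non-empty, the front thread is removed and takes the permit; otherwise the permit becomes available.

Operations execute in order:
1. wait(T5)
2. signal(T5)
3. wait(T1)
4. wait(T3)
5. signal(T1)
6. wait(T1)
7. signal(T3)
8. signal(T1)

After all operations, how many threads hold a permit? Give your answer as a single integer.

Step 1: wait(T5) -> count=0 queue=[] holders={T5}
Step 2: signal(T5) -> count=1 queue=[] holders={none}
Step 3: wait(T1) -> count=0 queue=[] holders={T1}
Step 4: wait(T3) -> count=0 queue=[T3] holders={T1}
Step 5: signal(T1) -> count=0 queue=[] holders={T3}
Step 6: wait(T1) -> count=0 queue=[T1] holders={T3}
Step 7: signal(T3) -> count=0 queue=[] holders={T1}
Step 8: signal(T1) -> count=1 queue=[] holders={none}
Final holders: {none} -> 0 thread(s)

Answer: 0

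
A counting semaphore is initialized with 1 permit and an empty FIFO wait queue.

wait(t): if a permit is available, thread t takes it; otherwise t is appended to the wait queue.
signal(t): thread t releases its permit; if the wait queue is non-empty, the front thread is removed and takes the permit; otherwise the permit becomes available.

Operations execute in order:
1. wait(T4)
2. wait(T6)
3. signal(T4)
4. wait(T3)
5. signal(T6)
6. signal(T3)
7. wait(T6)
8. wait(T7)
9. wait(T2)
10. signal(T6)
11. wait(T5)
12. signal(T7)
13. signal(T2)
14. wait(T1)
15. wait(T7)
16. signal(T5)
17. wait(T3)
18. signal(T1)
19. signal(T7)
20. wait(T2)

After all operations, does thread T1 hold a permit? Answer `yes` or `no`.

Step 1: wait(T4) -> count=0 queue=[] holders={T4}
Step 2: wait(T6) -> count=0 queue=[T6] holders={T4}
Step 3: signal(T4) -> count=0 queue=[] holders={T6}
Step 4: wait(T3) -> count=0 queue=[T3] holders={T6}
Step 5: signal(T6) -> count=0 queue=[] holders={T3}
Step 6: signal(T3) -> count=1 queue=[] holders={none}
Step 7: wait(T6) -> count=0 queue=[] holders={T6}
Step 8: wait(T7) -> count=0 queue=[T7] holders={T6}
Step 9: wait(T2) -> count=0 queue=[T7,T2] holders={T6}
Step 10: signal(T6) -> count=0 queue=[T2] holders={T7}
Step 11: wait(T5) -> count=0 queue=[T2,T5] holders={T7}
Step 12: signal(T7) -> count=0 queue=[T5] holders={T2}
Step 13: signal(T2) -> count=0 queue=[] holders={T5}
Step 14: wait(T1) -> count=0 queue=[T1] holders={T5}
Step 15: wait(T7) -> count=0 queue=[T1,T7] holders={T5}
Step 16: signal(T5) -> count=0 queue=[T7] holders={T1}
Step 17: wait(T3) -> count=0 queue=[T7,T3] holders={T1}
Step 18: signal(T1) -> count=0 queue=[T3] holders={T7}
Step 19: signal(T7) -> count=0 queue=[] holders={T3}
Step 20: wait(T2) -> count=0 queue=[T2] holders={T3}
Final holders: {T3} -> T1 not in holders

Answer: no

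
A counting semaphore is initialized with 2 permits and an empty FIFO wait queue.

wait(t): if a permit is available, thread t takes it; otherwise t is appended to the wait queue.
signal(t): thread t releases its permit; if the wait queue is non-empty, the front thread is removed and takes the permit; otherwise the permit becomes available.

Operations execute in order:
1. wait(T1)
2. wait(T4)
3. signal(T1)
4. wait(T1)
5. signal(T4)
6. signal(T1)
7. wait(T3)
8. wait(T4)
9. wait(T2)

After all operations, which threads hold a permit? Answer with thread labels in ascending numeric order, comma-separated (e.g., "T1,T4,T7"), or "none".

Step 1: wait(T1) -> count=1 queue=[] holders={T1}
Step 2: wait(T4) -> count=0 queue=[] holders={T1,T4}
Step 3: signal(T1) -> count=1 queue=[] holders={T4}
Step 4: wait(T1) -> count=0 queue=[] holders={T1,T4}
Step 5: signal(T4) -> count=1 queue=[] holders={T1}
Step 6: signal(T1) -> count=2 queue=[] holders={none}
Step 7: wait(T3) -> count=1 queue=[] holders={T3}
Step 8: wait(T4) -> count=0 queue=[] holders={T3,T4}
Step 9: wait(T2) -> count=0 queue=[T2] holders={T3,T4}
Final holders: T3,T4

Answer: T3,T4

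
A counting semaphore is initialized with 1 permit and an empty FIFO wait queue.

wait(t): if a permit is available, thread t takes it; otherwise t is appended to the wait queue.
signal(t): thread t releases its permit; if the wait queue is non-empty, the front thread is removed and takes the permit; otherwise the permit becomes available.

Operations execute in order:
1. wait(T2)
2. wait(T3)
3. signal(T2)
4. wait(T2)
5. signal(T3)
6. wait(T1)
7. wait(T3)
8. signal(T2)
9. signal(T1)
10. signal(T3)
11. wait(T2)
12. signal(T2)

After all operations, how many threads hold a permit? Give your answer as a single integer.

Answer: 0

Derivation:
Step 1: wait(T2) -> count=0 queue=[] holders={T2}
Step 2: wait(T3) -> count=0 queue=[T3] holders={T2}
Step 3: signal(T2) -> count=0 queue=[] holders={T3}
Step 4: wait(T2) -> count=0 queue=[T2] holders={T3}
Step 5: signal(T3) -> count=0 queue=[] holders={T2}
Step 6: wait(T1) -> count=0 queue=[T1] holders={T2}
Step 7: wait(T3) -> count=0 queue=[T1,T3] holders={T2}
Step 8: signal(T2) -> count=0 queue=[T3] holders={T1}
Step 9: signal(T1) -> count=0 queue=[] holders={T3}
Step 10: signal(T3) -> count=1 queue=[] holders={none}
Step 11: wait(T2) -> count=0 queue=[] holders={T2}
Step 12: signal(T2) -> count=1 queue=[] holders={none}
Final holders: {none} -> 0 thread(s)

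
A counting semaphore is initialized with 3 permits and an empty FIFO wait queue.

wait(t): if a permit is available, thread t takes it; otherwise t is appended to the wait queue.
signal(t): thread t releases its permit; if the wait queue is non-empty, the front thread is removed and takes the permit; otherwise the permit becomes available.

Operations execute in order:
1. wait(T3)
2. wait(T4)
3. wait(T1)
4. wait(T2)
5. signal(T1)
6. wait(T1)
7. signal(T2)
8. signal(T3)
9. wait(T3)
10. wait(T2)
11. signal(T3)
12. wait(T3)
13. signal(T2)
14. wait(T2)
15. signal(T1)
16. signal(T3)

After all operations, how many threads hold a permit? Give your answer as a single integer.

Step 1: wait(T3) -> count=2 queue=[] holders={T3}
Step 2: wait(T4) -> count=1 queue=[] holders={T3,T4}
Step 3: wait(T1) -> count=0 queue=[] holders={T1,T3,T4}
Step 4: wait(T2) -> count=0 queue=[T2] holders={T1,T3,T4}
Step 5: signal(T1) -> count=0 queue=[] holders={T2,T3,T4}
Step 6: wait(T1) -> count=0 queue=[T1] holders={T2,T3,T4}
Step 7: signal(T2) -> count=0 queue=[] holders={T1,T3,T4}
Step 8: signal(T3) -> count=1 queue=[] holders={T1,T4}
Step 9: wait(T3) -> count=0 queue=[] holders={T1,T3,T4}
Step 10: wait(T2) -> count=0 queue=[T2] holders={T1,T3,T4}
Step 11: signal(T3) -> count=0 queue=[] holders={T1,T2,T4}
Step 12: wait(T3) -> count=0 queue=[T3] holders={T1,T2,T4}
Step 13: signal(T2) -> count=0 queue=[] holders={T1,T3,T4}
Step 14: wait(T2) -> count=0 queue=[T2] holders={T1,T3,T4}
Step 15: signal(T1) -> count=0 queue=[] holders={T2,T3,T4}
Step 16: signal(T3) -> count=1 queue=[] holders={T2,T4}
Final holders: {T2,T4} -> 2 thread(s)

Answer: 2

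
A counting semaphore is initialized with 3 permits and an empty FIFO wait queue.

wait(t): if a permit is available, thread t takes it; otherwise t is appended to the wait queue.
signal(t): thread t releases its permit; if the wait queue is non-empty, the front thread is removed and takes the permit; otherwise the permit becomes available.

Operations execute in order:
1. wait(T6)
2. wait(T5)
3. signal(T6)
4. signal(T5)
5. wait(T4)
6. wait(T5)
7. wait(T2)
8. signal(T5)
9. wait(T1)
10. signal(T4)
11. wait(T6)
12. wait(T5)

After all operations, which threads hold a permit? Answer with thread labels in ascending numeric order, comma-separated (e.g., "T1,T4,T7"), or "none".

Answer: T1,T2,T6

Derivation:
Step 1: wait(T6) -> count=2 queue=[] holders={T6}
Step 2: wait(T5) -> count=1 queue=[] holders={T5,T6}
Step 3: signal(T6) -> count=2 queue=[] holders={T5}
Step 4: signal(T5) -> count=3 queue=[] holders={none}
Step 5: wait(T4) -> count=2 queue=[] holders={T4}
Step 6: wait(T5) -> count=1 queue=[] holders={T4,T5}
Step 7: wait(T2) -> count=0 queue=[] holders={T2,T4,T5}
Step 8: signal(T5) -> count=1 queue=[] holders={T2,T4}
Step 9: wait(T1) -> count=0 queue=[] holders={T1,T2,T4}
Step 10: signal(T4) -> count=1 queue=[] holders={T1,T2}
Step 11: wait(T6) -> count=0 queue=[] holders={T1,T2,T6}
Step 12: wait(T5) -> count=0 queue=[T5] holders={T1,T2,T6}
Final holders: T1,T2,T6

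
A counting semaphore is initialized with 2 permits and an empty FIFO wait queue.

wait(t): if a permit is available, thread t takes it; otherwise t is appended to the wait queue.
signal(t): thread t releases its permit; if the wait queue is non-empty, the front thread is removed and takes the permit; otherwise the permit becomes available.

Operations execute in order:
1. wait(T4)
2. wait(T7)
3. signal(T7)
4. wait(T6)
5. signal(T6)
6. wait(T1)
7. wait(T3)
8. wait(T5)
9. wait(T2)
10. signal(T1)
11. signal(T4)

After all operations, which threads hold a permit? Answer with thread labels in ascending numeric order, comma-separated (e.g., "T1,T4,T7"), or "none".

Step 1: wait(T4) -> count=1 queue=[] holders={T4}
Step 2: wait(T7) -> count=0 queue=[] holders={T4,T7}
Step 3: signal(T7) -> count=1 queue=[] holders={T4}
Step 4: wait(T6) -> count=0 queue=[] holders={T4,T6}
Step 5: signal(T6) -> count=1 queue=[] holders={T4}
Step 6: wait(T1) -> count=0 queue=[] holders={T1,T4}
Step 7: wait(T3) -> count=0 queue=[T3] holders={T1,T4}
Step 8: wait(T5) -> count=0 queue=[T3,T5] holders={T1,T4}
Step 9: wait(T2) -> count=0 queue=[T3,T5,T2] holders={T1,T4}
Step 10: signal(T1) -> count=0 queue=[T5,T2] holders={T3,T4}
Step 11: signal(T4) -> count=0 queue=[T2] holders={T3,T5}
Final holders: T3,T5

Answer: T3,T5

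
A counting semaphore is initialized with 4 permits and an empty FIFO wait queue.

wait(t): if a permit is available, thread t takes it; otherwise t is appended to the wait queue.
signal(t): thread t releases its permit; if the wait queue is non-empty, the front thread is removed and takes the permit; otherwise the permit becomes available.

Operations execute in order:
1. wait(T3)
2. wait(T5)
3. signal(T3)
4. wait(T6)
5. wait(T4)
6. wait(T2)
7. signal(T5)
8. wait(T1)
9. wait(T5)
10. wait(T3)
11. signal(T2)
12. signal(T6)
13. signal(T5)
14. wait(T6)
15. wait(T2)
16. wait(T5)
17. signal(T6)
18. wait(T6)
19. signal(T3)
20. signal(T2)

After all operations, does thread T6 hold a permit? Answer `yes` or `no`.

Answer: yes

Derivation:
Step 1: wait(T3) -> count=3 queue=[] holders={T3}
Step 2: wait(T5) -> count=2 queue=[] holders={T3,T5}
Step 3: signal(T3) -> count=3 queue=[] holders={T5}
Step 4: wait(T6) -> count=2 queue=[] holders={T5,T6}
Step 5: wait(T4) -> count=1 queue=[] holders={T4,T5,T6}
Step 6: wait(T2) -> count=0 queue=[] holders={T2,T4,T5,T6}
Step 7: signal(T5) -> count=1 queue=[] holders={T2,T4,T6}
Step 8: wait(T1) -> count=0 queue=[] holders={T1,T2,T4,T6}
Step 9: wait(T5) -> count=0 queue=[T5] holders={T1,T2,T4,T6}
Step 10: wait(T3) -> count=0 queue=[T5,T3] holders={T1,T2,T4,T6}
Step 11: signal(T2) -> count=0 queue=[T3] holders={T1,T4,T5,T6}
Step 12: signal(T6) -> count=0 queue=[] holders={T1,T3,T4,T5}
Step 13: signal(T5) -> count=1 queue=[] holders={T1,T3,T4}
Step 14: wait(T6) -> count=0 queue=[] holders={T1,T3,T4,T6}
Step 15: wait(T2) -> count=0 queue=[T2] holders={T1,T3,T4,T6}
Step 16: wait(T5) -> count=0 queue=[T2,T5] holders={T1,T3,T4,T6}
Step 17: signal(T6) -> count=0 queue=[T5] holders={T1,T2,T3,T4}
Step 18: wait(T6) -> count=0 queue=[T5,T6] holders={T1,T2,T3,T4}
Step 19: signal(T3) -> count=0 queue=[T6] holders={T1,T2,T4,T5}
Step 20: signal(T2) -> count=0 queue=[] holders={T1,T4,T5,T6}
Final holders: {T1,T4,T5,T6} -> T6 in holders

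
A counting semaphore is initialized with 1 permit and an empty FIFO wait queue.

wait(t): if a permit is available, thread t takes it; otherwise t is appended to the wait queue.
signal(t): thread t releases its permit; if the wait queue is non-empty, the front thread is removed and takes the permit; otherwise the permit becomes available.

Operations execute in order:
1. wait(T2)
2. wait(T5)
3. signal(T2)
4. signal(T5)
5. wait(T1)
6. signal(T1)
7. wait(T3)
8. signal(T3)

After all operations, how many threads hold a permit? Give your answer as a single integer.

Step 1: wait(T2) -> count=0 queue=[] holders={T2}
Step 2: wait(T5) -> count=0 queue=[T5] holders={T2}
Step 3: signal(T2) -> count=0 queue=[] holders={T5}
Step 4: signal(T5) -> count=1 queue=[] holders={none}
Step 5: wait(T1) -> count=0 queue=[] holders={T1}
Step 6: signal(T1) -> count=1 queue=[] holders={none}
Step 7: wait(T3) -> count=0 queue=[] holders={T3}
Step 8: signal(T3) -> count=1 queue=[] holders={none}
Final holders: {none} -> 0 thread(s)

Answer: 0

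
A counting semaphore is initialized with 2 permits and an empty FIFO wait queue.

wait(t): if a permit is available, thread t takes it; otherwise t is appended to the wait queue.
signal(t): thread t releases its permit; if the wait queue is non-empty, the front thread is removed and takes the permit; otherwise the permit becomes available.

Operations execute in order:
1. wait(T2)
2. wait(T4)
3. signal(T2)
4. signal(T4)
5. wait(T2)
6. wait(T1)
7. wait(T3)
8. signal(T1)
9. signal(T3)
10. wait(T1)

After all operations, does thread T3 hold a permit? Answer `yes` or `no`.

Answer: no

Derivation:
Step 1: wait(T2) -> count=1 queue=[] holders={T2}
Step 2: wait(T4) -> count=0 queue=[] holders={T2,T4}
Step 3: signal(T2) -> count=1 queue=[] holders={T4}
Step 4: signal(T4) -> count=2 queue=[] holders={none}
Step 5: wait(T2) -> count=1 queue=[] holders={T2}
Step 6: wait(T1) -> count=0 queue=[] holders={T1,T2}
Step 7: wait(T3) -> count=0 queue=[T3] holders={T1,T2}
Step 8: signal(T1) -> count=0 queue=[] holders={T2,T3}
Step 9: signal(T3) -> count=1 queue=[] holders={T2}
Step 10: wait(T1) -> count=0 queue=[] holders={T1,T2}
Final holders: {T1,T2} -> T3 not in holders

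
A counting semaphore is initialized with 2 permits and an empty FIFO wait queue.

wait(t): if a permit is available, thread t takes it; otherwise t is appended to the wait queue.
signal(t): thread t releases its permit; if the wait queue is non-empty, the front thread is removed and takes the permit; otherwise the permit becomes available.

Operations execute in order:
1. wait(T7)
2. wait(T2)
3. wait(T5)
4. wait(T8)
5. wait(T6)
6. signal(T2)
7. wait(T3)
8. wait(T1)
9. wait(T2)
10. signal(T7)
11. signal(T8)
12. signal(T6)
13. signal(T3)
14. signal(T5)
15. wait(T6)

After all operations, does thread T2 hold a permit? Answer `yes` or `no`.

Step 1: wait(T7) -> count=1 queue=[] holders={T7}
Step 2: wait(T2) -> count=0 queue=[] holders={T2,T7}
Step 3: wait(T5) -> count=0 queue=[T5] holders={T2,T7}
Step 4: wait(T8) -> count=0 queue=[T5,T8] holders={T2,T7}
Step 5: wait(T6) -> count=0 queue=[T5,T8,T6] holders={T2,T7}
Step 6: signal(T2) -> count=0 queue=[T8,T6] holders={T5,T7}
Step 7: wait(T3) -> count=0 queue=[T8,T6,T3] holders={T5,T7}
Step 8: wait(T1) -> count=0 queue=[T8,T6,T3,T1] holders={T5,T7}
Step 9: wait(T2) -> count=0 queue=[T8,T6,T3,T1,T2] holders={T5,T7}
Step 10: signal(T7) -> count=0 queue=[T6,T3,T1,T2] holders={T5,T8}
Step 11: signal(T8) -> count=0 queue=[T3,T1,T2] holders={T5,T6}
Step 12: signal(T6) -> count=0 queue=[T1,T2] holders={T3,T5}
Step 13: signal(T3) -> count=0 queue=[T2] holders={T1,T5}
Step 14: signal(T5) -> count=0 queue=[] holders={T1,T2}
Step 15: wait(T6) -> count=0 queue=[T6] holders={T1,T2}
Final holders: {T1,T2} -> T2 in holders

Answer: yes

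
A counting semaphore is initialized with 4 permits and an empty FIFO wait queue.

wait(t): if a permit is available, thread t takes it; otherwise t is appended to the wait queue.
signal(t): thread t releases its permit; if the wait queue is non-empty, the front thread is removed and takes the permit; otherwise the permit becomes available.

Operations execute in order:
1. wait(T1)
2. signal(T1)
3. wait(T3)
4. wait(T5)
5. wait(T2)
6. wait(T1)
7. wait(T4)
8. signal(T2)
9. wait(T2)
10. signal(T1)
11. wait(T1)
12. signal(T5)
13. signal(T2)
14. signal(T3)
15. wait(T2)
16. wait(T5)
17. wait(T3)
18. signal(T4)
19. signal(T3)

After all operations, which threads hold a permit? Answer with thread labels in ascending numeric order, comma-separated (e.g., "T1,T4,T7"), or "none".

Answer: T1,T2,T5

Derivation:
Step 1: wait(T1) -> count=3 queue=[] holders={T1}
Step 2: signal(T1) -> count=4 queue=[] holders={none}
Step 3: wait(T3) -> count=3 queue=[] holders={T3}
Step 4: wait(T5) -> count=2 queue=[] holders={T3,T5}
Step 5: wait(T2) -> count=1 queue=[] holders={T2,T3,T5}
Step 6: wait(T1) -> count=0 queue=[] holders={T1,T2,T3,T5}
Step 7: wait(T4) -> count=0 queue=[T4] holders={T1,T2,T3,T5}
Step 8: signal(T2) -> count=0 queue=[] holders={T1,T3,T4,T5}
Step 9: wait(T2) -> count=0 queue=[T2] holders={T1,T3,T4,T5}
Step 10: signal(T1) -> count=0 queue=[] holders={T2,T3,T4,T5}
Step 11: wait(T1) -> count=0 queue=[T1] holders={T2,T3,T4,T5}
Step 12: signal(T5) -> count=0 queue=[] holders={T1,T2,T3,T4}
Step 13: signal(T2) -> count=1 queue=[] holders={T1,T3,T4}
Step 14: signal(T3) -> count=2 queue=[] holders={T1,T4}
Step 15: wait(T2) -> count=1 queue=[] holders={T1,T2,T4}
Step 16: wait(T5) -> count=0 queue=[] holders={T1,T2,T4,T5}
Step 17: wait(T3) -> count=0 queue=[T3] holders={T1,T2,T4,T5}
Step 18: signal(T4) -> count=0 queue=[] holders={T1,T2,T3,T5}
Step 19: signal(T3) -> count=1 queue=[] holders={T1,T2,T5}
Final holders: T1,T2,T5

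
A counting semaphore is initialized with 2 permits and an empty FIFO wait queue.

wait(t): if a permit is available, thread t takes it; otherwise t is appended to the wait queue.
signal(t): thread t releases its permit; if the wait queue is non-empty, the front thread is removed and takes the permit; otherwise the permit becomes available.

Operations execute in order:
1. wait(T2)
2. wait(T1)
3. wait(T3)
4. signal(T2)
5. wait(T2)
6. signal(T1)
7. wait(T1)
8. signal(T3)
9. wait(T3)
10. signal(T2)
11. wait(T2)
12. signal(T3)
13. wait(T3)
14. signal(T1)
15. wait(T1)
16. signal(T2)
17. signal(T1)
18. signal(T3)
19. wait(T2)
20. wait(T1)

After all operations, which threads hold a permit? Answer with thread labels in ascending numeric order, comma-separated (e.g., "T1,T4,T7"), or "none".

Answer: T1,T2

Derivation:
Step 1: wait(T2) -> count=1 queue=[] holders={T2}
Step 2: wait(T1) -> count=0 queue=[] holders={T1,T2}
Step 3: wait(T3) -> count=0 queue=[T3] holders={T1,T2}
Step 4: signal(T2) -> count=0 queue=[] holders={T1,T3}
Step 5: wait(T2) -> count=0 queue=[T2] holders={T1,T3}
Step 6: signal(T1) -> count=0 queue=[] holders={T2,T3}
Step 7: wait(T1) -> count=0 queue=[T1] holders={T2,T3}
Step 8: signal(T3) -> count=0 queue=[] holders={T1,T2}
Step 9: wait(T3) -> count=0 queue=[T3] holders={T1,T2}
Step 10: signal(T2) -> count=0 queue=[] holders={T1,T3}
Step 11: wait(T2) -> count=0 queue=[T2] holders={T1,T3}
Step 12: signal(T3) -> count=0 queue=[] holders={T1,T2}
Step 13: wait(T3) -> count=0 queue=[T3] holders={T1,T2}
Step 14: signal(T1) -> count=0 queue=[] holders={T2,T3}
Step 15: wait(T1) -> count=0 queue=[T1] holders={T2,T3}
Step 16: signal(T2) -> count=0 queue=[] holders={T1,T3}
Step 17: signal(T1) -> count=1 queue=[] holders={T3}
Step 18: signal(T3) -> count=2 queue=[] holders={none}
Step 19: wait(T2) -> count=1 queue=[] holders={T2}
Step 20: wait(T1) -> count=0 queue=[] holders={T1,T2}
Final holders: T1,T2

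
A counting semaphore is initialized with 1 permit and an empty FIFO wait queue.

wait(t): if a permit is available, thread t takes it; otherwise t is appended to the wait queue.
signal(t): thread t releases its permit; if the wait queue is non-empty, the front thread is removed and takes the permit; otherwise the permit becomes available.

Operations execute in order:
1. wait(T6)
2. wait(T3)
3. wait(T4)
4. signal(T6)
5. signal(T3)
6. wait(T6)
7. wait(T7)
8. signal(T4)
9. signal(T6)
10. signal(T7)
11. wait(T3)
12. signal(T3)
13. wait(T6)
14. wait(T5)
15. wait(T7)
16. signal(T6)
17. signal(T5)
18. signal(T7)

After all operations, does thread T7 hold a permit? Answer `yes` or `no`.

Answer: no

Derivation:
Step 1: wait(T6) -> count=0 queue=[] holders={T6}
Step 2: wait(T3) -> count=0 queue=[T3] holders={T6}
Step 3: wait(T4) -> count=0 queue=[T3,T4] holders={T6}
Step 4: signal(T6) -> count=0 queue=[T4] holders={T3}
Step 5: signal(T3) -> count=0 queue=[] holders={T4}
Step 6: wait(T6) -> count=0 queue=[T6] holders={T4}
Step 7: wait(T7) -> count=0 queue=[T6,T7] holders={T4}
Step 8: signal(T4) -> count=0 queue=[T7] holders={T6}
Step 9: signal(T6) -> count=0 queue=[] holders={T7}
Step 10: signal(T7) -> count=1 queue=[] holders={none}
Step 11: wait(T3) -> count=0 queue=[] holders={T3}
Step 12: signal(T3) -> count=1 queue=[] holders={none}
Step 13: wait(T6) -> count=0 queue=[] holders={T6}
Step 14: wait(T5) -> count=0 queue=[T5] holders={T6}
Step 15: wait(T7) -> count=0 queue=[T5,T7] holders={T6}
Step 16: signal(T6) -> count=0 queue=[T7] holders={T5}
Step 17: signal(T5) -> count=0 queue=[] holders={T7}
Step 18: signal(T7) -> count=1 queue=[] holders={none}
Final holders: {none} -> T7 not in holders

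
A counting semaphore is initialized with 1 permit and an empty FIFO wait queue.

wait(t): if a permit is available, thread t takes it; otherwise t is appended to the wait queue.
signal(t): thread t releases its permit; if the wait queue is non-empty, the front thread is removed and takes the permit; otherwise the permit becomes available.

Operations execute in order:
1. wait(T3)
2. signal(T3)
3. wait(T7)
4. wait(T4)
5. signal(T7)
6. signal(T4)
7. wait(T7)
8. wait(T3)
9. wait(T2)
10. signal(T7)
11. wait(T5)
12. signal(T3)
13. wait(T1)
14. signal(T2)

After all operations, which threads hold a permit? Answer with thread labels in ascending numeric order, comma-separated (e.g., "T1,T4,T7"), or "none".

Step 1: wait(T3) -> count=0 queue=[] holders={T3}
Step 2: signal(T3) -> count=1 queue=[] holders={none}
Step 3: wait(T7) -> count=0 queue=[] holders={T7}
Step 4: wait(T4) -> count=0 queue=[T4] holders={T7}
Step 5: signal(T7) -> count=0 queue=[] holders={T4}
Step 6: signal(T4) -> count=1 queue=[] holders={none}
Step 7: wait(T7) -> count=0 queue=[] holders={T7}
Step 8: wait(T3) -> count=0 queue=[T3] holders={T7}
Step 9: wait(T2) -> count=0 queue=[T3,T2] holders={T7}
Step 10: signal(T7) -> count=0 queue=[T2] holders={T3}
Step 11: wait(T5) -> count=0 queue=[T2,T5] holders={T3}
Step 12: signal(T3) -> count=0 queue=[T5] holders={T2}
Step 13: wait(T1) -> count=0 queue=[T5,T1] holders={T2}
Step 14: signal(T2) -> count=0 queue=[T1] holders={T5}
Final holders: T5

Answer: T5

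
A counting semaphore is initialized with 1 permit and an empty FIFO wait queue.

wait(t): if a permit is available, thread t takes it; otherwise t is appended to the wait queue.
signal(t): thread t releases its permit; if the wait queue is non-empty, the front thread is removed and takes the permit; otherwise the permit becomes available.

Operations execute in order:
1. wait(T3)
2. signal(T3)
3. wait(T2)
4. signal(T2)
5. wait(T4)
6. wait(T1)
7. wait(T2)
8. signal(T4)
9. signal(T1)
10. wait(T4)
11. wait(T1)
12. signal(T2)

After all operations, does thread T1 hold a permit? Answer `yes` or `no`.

Answer: no

Derivation:
Step 1: wait(T3) -> count=0 queue=[] holders={T3}
Step 2: signal(T3) -> count=1 queue=[] holders={none}
Step 3: wait(T2) -> count=0 queue=[] holders={T2}
Step 4: signal(T2) -> count=1 queue=[] holders={none}
Step 5: wait(T4) -> count=0 queue=[] holders={T4}
Step 6: wait(T1) -> count=0 queue=[T1] holders={T4}
Step 7: wait(T2) -> count=0 queue=[T1,T2] holders={T4}
Step 8: signal(T4) -> count=0 queue=[T2] holders={T1}
Step 9: signal(T1) -> count=0 queue=[] holders={T2}
Step 10: wait(T4) -> count=0 queue=[T4] holders={T2}
Step 11: wait(T1) -> count=0 queue=[T4,T1] holders={T2}
Step 12: signal(T2) -> count=0 queue=[T1] holders={T4}
Final holders: {T4} -> T1 not in holders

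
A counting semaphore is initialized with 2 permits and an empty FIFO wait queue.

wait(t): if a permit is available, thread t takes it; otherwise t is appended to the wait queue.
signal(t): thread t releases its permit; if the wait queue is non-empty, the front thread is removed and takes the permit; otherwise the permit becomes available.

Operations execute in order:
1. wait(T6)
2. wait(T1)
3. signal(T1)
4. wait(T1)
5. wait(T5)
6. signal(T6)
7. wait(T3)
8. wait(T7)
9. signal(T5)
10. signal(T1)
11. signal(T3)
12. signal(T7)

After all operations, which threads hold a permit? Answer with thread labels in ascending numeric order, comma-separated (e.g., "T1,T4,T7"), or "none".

Step 1: wait(T6) -> count=1 queue=[] holders={T6}
Step 2: wait(T1) -> count=0 queue=[] holders={T1,T6}
Step 3: signal(T1) -> count=1 queue=[] holders={T6}
Step 4: wait(T1) -> count=0 queue=[] holders={T1,T6}
Step 5: wait(T5) -> count=0 queue=[T5] holders={T1,T6}
Step 6: signal(T6) -> count=0 queue=[] holders={T1,T5}
Step 7: wait(T3) -> count=0 queue=[T3] holders={T1,T5}
Step 8: wait(T7) -> count=0 queue=[T3,T7] holders={T1,T5}
Step 9: signal(T5) -> count=0 queue=[T7] holders={T1,T3}
Step 10: signal(T1) -> count=0 queue=[] holders={T3,T7}
Step 11: signal(T3) -> count=1 queue=[] holders={T7}
Step 12: signal(T7) -> count=2 queue=[] holders={none}
Final holders: none

Answer: none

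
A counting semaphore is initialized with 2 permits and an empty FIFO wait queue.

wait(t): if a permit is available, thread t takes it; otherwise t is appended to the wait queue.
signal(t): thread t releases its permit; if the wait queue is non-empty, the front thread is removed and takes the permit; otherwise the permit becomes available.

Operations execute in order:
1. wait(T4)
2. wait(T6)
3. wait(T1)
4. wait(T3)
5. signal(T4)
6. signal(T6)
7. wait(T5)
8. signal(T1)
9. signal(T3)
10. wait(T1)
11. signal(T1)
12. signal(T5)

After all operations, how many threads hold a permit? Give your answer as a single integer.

Answer: 0

Derivation:
Step 1: wait(T4) -> count=1 queue=[] holders={T4}
Step 2: wait(T6) -> count=0 queue=[] holders={T4,T6}
Step 3: wait(T1) -> count=0 queue=[T1] holders={T4,T6}
Step 4: wait(T3) -> count=0 queue=[T1,T3] holders={T4,T6}
Step 5: signal(T4) -> count=0 queue=[T3] holders={T1,T6}
Step 6: signal(T6) -> count=0 queue=[] holders={T1,T3}
Step 7: wait(T5) -> count=0 queue=[T5] holders={T1,T3}
Step 8: signal(T1) -> count=0 queue=[] holders={T3,T5}
Step 9: signal(T3) -> count=1 queue=[] holders={T5}
Step 10: wait(T1) -> count=0 queue=[] holders={T1,T5}
Step 11: signal(T1) -> count=1 queue=[] holders={T5}
Step 12: signal(T5) -> count=2 queue=[] holders={none}
Final holders: {none} -> 0 thread(s)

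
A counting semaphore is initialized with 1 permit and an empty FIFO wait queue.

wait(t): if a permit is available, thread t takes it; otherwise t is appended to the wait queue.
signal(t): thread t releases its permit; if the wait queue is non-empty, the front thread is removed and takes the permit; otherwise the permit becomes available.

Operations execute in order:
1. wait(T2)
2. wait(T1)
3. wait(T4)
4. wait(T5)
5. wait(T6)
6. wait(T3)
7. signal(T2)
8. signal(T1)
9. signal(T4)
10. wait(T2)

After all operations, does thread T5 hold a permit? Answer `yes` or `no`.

Step 1: wait(T2) -> count=0 queue=[] holders={T2}
Step 2: wait(T1) -> count=0 queue=[T1] holders={T2}
Step 3: wait(T4) -> count=0 queue=[T1,T4] holders={T2}
Step 4: wait(T5) -> count=0 queue=[T1,T4,T5] holders={T2}
Step 5: wait(T6) -> count=0 queue=[T1,T4,T5,T6] holders={T2}
Step 6: wait(T3) -> count=0 queue=[T1,T4,T5,T6,T3] holders={T2}
Step 7: signal(T2) -> count=0 queue=[T4,T5,T6,T3] holders={T1}
Step 8: signal(T1) -> count=0 queue=[T5,T6,T3] holders={T4}
Step 9: signal(T4) -> count=0 queue=[T6,T3] holders={T5}
Step 10: wait(T2) -> count=0 queue=[T6,T3,T2] holders={T5}
Final holders: {T5} -> T5 in holders

Answer: yes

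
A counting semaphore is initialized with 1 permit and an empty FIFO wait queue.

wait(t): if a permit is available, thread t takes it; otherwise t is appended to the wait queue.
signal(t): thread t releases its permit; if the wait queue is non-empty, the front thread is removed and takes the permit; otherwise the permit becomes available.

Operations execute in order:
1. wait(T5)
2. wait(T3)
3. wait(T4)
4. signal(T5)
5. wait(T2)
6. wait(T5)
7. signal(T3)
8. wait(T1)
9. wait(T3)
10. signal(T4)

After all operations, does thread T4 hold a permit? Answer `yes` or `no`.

Answer: no

Derivation:
Step 1: wait(T5) -> count=0 queue=[] holders={T5}
Step 2: wait(T3) -> count=0 queue=[T3] holders={T5}
Step 3: wait(T4) -> count=0 queue=[T3,T4] holders={T5}
Step 4: signal(T5) -> count=0 queue=[T4] holders={T3}
Step 5: wait(T2) -> count=0 queue=[T4,T2] holders={T3}
Step 6: wait(T5) -> count=0 queue=[T4,T2,T5] holders={T3}
Step 7: signal(T3) -> count=0 queue=[T2,T5] holders={T4}
Step 8: wait(T1) -> count=0 queue=[T2,T5,T1] holders={T4}
Step 9: wait(T3) -> count=0 queue=[T2,T5,T1,T3] holders={T4}
Step 10: signal(T4) -> count=0 queue=[T5,T1,T3] holders={T2}
Final holders: {T2} -> T4 not in holders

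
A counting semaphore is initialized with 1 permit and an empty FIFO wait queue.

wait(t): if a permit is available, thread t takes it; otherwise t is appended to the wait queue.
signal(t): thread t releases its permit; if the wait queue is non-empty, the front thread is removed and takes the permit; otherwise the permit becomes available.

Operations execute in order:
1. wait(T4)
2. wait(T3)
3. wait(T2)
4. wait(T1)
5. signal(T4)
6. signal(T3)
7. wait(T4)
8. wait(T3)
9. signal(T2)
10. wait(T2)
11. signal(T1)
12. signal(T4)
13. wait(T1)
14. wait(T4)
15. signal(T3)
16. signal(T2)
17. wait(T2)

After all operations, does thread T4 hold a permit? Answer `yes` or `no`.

Step 1: wait(T4) -> count=0 queue=[] holders={T4}
Step 2: wait(T3) -> count=0 queue=[T3] holders={T4}
Step 3: wait(T2) -> count=0 queue=[T3,T2] holders={T4}
Step 4: wait(T1) -> count=0 queue=[T3,T2,T1] holders={T4}
Step 5: signal(T4) -> count=0 queue=[T2,T1] holders={T3}
Step 6: signal(T3) -> count=0 queue=[T1] holders={T2}
Step 7: wait(T4) -> count=0 queue=[T1,T4] holders={T2}
Step 8: wait(T3) -> count=0 queue=[T1,T4,T3] holders={T2}
Step 9: signal(T2) -> count=0 queue=[T4,T3] holders={T1}
Step 10: wait(T2) -> count=0 queue=[T4,T3,T2] holders={T1}
Step 11: signal(T1) -> count=0 queue=[T3,T2] holders={T4}
Step 12: signal(T4) -> count=0 queue=[T2] holders={T3}
Step 13: wait(T1) -> count=0 queue=[T2,T1] holders={T3}
Step 14: wait(T4) -> count=0 queue=[T2,T1,T4] holders={T3}
Step 15: signal(T3) -> count=0 queue=[T1,T4] holders={T2}
Step 16: signal(T2) -> count=0 queue=[T4] holders={T1}
Step 17: wait(T2) -> count=0 queue=[T4,T2] holders={T1}
Final holders: {T1} -> T4 not in holders

Answer: no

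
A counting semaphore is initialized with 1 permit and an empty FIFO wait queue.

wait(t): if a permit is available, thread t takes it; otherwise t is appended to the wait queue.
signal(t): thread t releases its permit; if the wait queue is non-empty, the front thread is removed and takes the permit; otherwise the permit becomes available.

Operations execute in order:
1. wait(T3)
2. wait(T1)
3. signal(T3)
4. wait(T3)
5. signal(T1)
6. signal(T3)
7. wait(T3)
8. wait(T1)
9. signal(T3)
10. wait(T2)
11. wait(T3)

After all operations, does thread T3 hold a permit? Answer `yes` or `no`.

Step 1: wait(T3) -> count=0 queue=[] holders={T3}
Step 2: wait(T1) -> count=0 queue=[T1] holders={T3}
Step 3: signal(T3) -> count=0 queue=[] holders={T1}
Step 4: wait(T3) -> count=0 queue=[T3] holders={T1}
Step 5: signal(T1) -> count=0 queue=[] holders={T3}
Step 6: signal(T3) -> count=1 queue=[] holders={none}
Step 7: wait(T3) -> count=0 queue=[] holders={T3}
Step 8: wait(T1) -> count=0 queue=[T1] holders={T3}
Step 9: signal(T3) -> count=0 queue=[] holders={T1}
Step 10: wait(T2) -> count=0 queue=[T2] holders={T1}
Step 11: wait(T3) -> count=0 queue=[T2,T3] holders={T1}
Final holders: {T1} -> T3 not in holders

Answer: no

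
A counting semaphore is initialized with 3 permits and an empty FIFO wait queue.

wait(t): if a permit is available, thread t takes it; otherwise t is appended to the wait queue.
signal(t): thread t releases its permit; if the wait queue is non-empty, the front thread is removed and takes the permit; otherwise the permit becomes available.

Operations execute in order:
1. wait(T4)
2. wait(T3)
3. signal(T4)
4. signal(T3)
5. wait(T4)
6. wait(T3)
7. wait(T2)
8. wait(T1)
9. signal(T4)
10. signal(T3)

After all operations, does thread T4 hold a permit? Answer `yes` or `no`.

Step 1: wait(T4) -> count=2 queue=[] holders={T4}
Step 2: wait(T3) -> count=1 queue=[] holders={T3,T4}
Step 3: signal(T4) -> count=2 queue=[] holders={T3}
Step 4: signal(T3) -> count=3 queue=[] holders={none}
Step 5: wait(T4) -> count=2 queue=[] holders={T4}
Step 6: wait(T3) -> count=1 queue=[] holders={T3,T4}
Step 7: wait(T2) -> count=0 queue=[] holders={T2,T3,T4}
Step 8: wait(T1) -> count=0 queue=[T1] holders={T2,T3,T4}
Step 9: signal(T4) -> count=0 queue=[] holders={T1,T2,T3}
Step 10: signal(T3) -> count=1 queue=[] holders={T1,T2}
Final holders: {T1,T2} -> T4 not in holders

Answer: no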